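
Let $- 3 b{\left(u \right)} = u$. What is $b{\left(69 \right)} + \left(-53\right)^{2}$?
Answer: $2786$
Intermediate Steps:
$b{\left(u \right)} = - \frac{u}{3}$
$b{\left(69 \right)} + \left(-53\right)^{2} = \left(- \frac{1}{3}\right) 69 + \left(-53\right)^{2} = -23 + 2809 = 2786$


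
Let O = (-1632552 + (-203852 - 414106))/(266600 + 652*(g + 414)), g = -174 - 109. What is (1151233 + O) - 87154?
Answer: 187283163219/176006 ≈ 1.0641e+6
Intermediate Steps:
g = -283
O = -1125255/176006 (O = (-1632552 + (-203852 - 414106))/(266600 + 652*(-283 + 414)) = (-1632552 - 617958)/(266600 + 652*131) = -2250510/(266600 + 85412) = -2250510/352012 = -2250510*1/352012 = -1125255/176006 ≈ -6.3933)
(1151233 + O) - 87154 = (1151233 - 1125255/176006) - 87154 = 202622790143/176006 - 87154 = 187283163219/176006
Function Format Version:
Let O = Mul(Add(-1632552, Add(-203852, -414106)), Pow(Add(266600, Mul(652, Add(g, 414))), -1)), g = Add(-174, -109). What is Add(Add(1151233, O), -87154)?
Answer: Rational(187283163219, 176006) ≈ 1.0641e+6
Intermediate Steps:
g = -283
O = Rational(-1125255, 176006) (O = Mul(Add(-1632552, Add(-203852, -414106)), Pow(Add(266600, Mul(652, Add(-283, 414))), -1)) = Mul(Add(-1632552, -617958), Pow(Add(266600, Mul(652, 131)), -1)) = Mul(-2250510, Pow(Add(266600, 85412), -1)) = Mul(-2250510, Pow(352012, -1)) = Mul(-2250510, Rational(1, 352012)) = Rational(-1125255, 176006) ≈ -6.3933)
Add(Add(1151233, O), -87154) = Add(Add(1151233, Rational(-1125255, 176006)), -87154) = Add(Rational(202622790143, 176006), -87154) = Rational(187283163219, 176006)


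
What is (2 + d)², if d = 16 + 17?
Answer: 1225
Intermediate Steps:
d = 33
(2 + d)² = (2 + 33)² = 35² = 1225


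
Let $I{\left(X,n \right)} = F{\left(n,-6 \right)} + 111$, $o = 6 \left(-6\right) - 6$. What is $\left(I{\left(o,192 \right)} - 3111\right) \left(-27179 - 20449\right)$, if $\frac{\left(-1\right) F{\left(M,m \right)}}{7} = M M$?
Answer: $12433194144$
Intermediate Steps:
$F{\left(M,m \right)} = - 7 M^{2}$ ($F{\left(M,m \right)} = - 7 M M = - 7 M^{2}$)
$o = -42$ ($o = -36 - 6 = -42$)
$I{\left(X,n \right)} = 111 - 7 n^{2}$ ($I{\left(X,n \right)} = - 7 n^{2} + 111 = 111 - 7 n^{2}$)
$\left(I{\left(o,192 \right)} - 3111\right) \left(-27179 - 20449\right) = \left(\left(111 - 7 \cdot 192^{2}\right) - 3111\right) \left(-27179 - 20449\right) = \left(\left(111 - 258048\right) - 3111\right) \left(-47628\right) = \left(-257937 - 3111\right) \left(-47628\right) = \left(-261048\right) \left(-47628\right) = 12433194144$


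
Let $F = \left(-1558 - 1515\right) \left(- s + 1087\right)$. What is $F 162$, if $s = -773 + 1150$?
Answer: $-353456460$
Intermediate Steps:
$s = 377$
$F = -2181830$ ($F = \left(-1558 - 1515\right) \left(\left(-1\right) 377 + 1087\right) = - 3073 \left(-377 + 1087\right) = \left(-3073\right) 710 = -2181830$)
$F 162 = \left(-2181830\right) 162 = -353456460$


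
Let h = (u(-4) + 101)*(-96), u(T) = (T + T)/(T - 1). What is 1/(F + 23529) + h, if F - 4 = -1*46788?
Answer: -229052449/23255 ≈ -9849.6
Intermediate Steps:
F = -46784 (F = 4 - 1*46788 = 4 - 46788 = -46784)
u(T) = 2*T/(-1 + T) (u(T) = (2*T)/(-1 + T) = 2*T/(-1 + T))
h = -49248/5 (h = (2*(-4)/(-1 - 4) + 101)*(-96) = (2*(-4)/(-5) + 101)*(-96) = (2*(-4)*(-⅕) + 101)*(-96) = (8/5 + 101)*(-96) = (513/5)*(-96) = -49248/5 ≈ -9849.6)
1/(F + 23529) + h = 1/(-46784 + 23529) - 49248/5 = 1/(-23255) - 49248/5 = -1/23255 - 49248/5 = -229052449/23255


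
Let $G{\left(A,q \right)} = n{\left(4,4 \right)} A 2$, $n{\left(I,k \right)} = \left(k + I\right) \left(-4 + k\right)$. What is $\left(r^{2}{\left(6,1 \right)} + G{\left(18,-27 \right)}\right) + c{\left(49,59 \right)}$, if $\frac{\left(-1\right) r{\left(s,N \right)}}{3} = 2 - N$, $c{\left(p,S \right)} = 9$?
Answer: $18$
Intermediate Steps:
$r{\left(s,N \right)} = -6 + 3 N$ ($r{\left(s,N \right)} = - 3 \left(2 - N\right) = -6 + 3 N$)
$n{\left(I,k \right)} = \left(-4 + k\right) \left(I + k\right)$ ($n{\left(I,k \right)} = \left(I + k\right) \left(-4 + k\right) = \left(-4 + k\right) \left(I + k\right)$)
$G{\left(A,q \right)} = 0$ ($G{\left(A,q \right)} = \left(4^{2} - 16 - 16 + 4 \cdot 4\right) A 2 = \left(16 - 16 - 16 + 16\right) A 2 = 0 A 2 = 0 \cdot 2 = 0$)
$\left(r^{2}{\left(6,1 \right)} + G{\left(18,-27 \right)}\right) + c{\left(49,59 \right)} = \left(\left(-6 + 3 \cdot 1\right)^{2} + 0\right) + 9 = \left(\left(-6 + 3\right)^{2} + 0\right) + 9 = \left(\left(-3\right)^{2} + 0\right) + 9 = \left(9 + 0\right) + 9 = 9 + 9 = 18$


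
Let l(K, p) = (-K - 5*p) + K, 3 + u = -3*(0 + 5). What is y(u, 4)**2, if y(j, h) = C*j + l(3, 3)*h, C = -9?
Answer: 10404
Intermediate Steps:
u = -18 (u = -3 - 3*(0 + 5) = -3 - 3*5 = -3 - 15 = -18)
l(K, p) = -5*p
y(j, h) = -15*h - 9*j (y(j, h) = -9*j + (-5*3)*h = -9*j - 15*h = -15*h - 9*j)
y(u, 4)**2 = (-15*4 - 9*(-18))**2 = (-60 + 162)**2 = 102**2 = 10404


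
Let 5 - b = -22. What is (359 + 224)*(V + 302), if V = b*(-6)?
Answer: 81620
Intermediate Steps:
b = 27 (b = 5 - 1*(-22) = 5 + 22 = 27)
V = -162 (V = 27*(-6) = -162)
(359 + 224)*(V + 302) = (359 + 224)*(-162 + 302) = 583*140 = 81620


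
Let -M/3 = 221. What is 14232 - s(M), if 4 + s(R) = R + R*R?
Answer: -424670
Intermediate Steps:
M = -663 (M = -3*221 = -663)
s(R) = -4 + R + R² (s(R) = -4 + (R + R*R) = -4 + (R + R²) = -4 + R + R²)
14232 - s(M) = 14232 - (-4 - 663 + (-663)²) = 14232 - (-4 - 663 + 439569) = 14232 - 1*438902 = 14232 - 438902 = -424670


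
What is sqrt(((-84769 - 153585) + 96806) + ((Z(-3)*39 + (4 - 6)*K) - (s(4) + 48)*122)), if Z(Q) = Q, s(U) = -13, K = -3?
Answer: I*sqrt(145929) ≈ 382.01*I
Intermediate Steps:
sqrt(((-84769 - 153585) + 96806) + ((Z(-3)*39 + (4 - 6)*K) - (s(4) + 48)*122)) = sqrt(((-84769 - 153585) + 96806) + ((-3*39 + (4 - 6)*(-3)) - (-13 + 48)*122)) = sqrt((-238354 + 96806) + ((-117 - 2*(-3)) - 35*122)) = sqrt(-141548 + ((-117 + 6) - 1*4270)) = sqrt(-141548 + (-111 - 4270)) = sqrt(-141548 - 4381) = sqrt(-145929) = I*sqrt(145929)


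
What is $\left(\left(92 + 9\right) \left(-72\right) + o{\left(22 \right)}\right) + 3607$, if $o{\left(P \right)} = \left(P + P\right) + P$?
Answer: $-3599$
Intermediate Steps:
$o{\left(P \right)} = 3 P$ ($o{\left(P \right)} = 2 P + P = 3 P$)
$\left(\left(92 + 9\right) \left(-72\right) + o{\left(22 \right)}\right) + 3607 = \left(\left(92 + 9\right) \left(-72\right) + 3 \cdot 22\right) + 3607 = \left(101 \left(-72\right) + 66\right) + 3607 = \left(-7272 + 66\right) + 3607 = -7206 + 3607 = -3599$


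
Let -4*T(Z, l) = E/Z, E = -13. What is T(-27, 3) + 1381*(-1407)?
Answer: -209851249/108 ≈ -1.9431e+6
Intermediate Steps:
T(Z, l) = 13/(4*Z) (T(Z, l) = -(-13)/(4*Z) = 13/(4*Z))
T(-27, 3) + 1381*(-1407) = (13/4)/(-27) + 1381*(-1407) = (13/4)*(-1/27) - 1943067 = -13/108 - 1943067 = -209851249/108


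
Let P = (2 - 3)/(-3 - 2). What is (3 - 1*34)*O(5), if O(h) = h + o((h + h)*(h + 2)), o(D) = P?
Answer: -806/5 ≈ -161.20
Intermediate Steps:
P = 1/5 (P = -1/(-5) = -1*(-1/5) = 1/5 ≈ 0.20000)
o(D) = 1/5
O(h) = 1/5 + h (O(h) = h + 1/5 = 1/5 + h)
(3 - 1*34)*O(5) = (3 - 1*34)*(1/5 + 5) = (3 - 34)*(26/5) = -31*26/5 = -806/5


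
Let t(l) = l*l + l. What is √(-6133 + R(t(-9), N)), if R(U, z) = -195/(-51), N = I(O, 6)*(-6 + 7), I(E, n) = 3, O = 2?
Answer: 2*I*√442833/17 ≈ 78.289*I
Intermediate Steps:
t(l) = l + l² (t(l) = l² + l = l + l²)
N = 3 (N = 3*(-6 + 7) = 3*1 = 3)
R(U, z) = 65/17 (R(U, z) = -195*(-1/51) = 65/17)
√(-6133 + R(t(-9), N)) = √(-6133 + 65/17) = √(-104196/17) = 2*I*√442833/17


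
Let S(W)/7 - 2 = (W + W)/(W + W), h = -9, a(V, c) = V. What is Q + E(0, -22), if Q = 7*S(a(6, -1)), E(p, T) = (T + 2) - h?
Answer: 136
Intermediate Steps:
S(W) = 21 (S(W) = 14 + 7*((W + W)/(W + W)) = 14 + 7*((2*W)/((2*W))) = 14 + 7*((2*W)*(1/(2*W))) = 14 + 7*1 = 14 + 7 = 21)
E(p, T) = 11 + T (E(p, T) = (T + 2) - 1*(-9) = (2 + T) + 9 = 11 + T)
Q = 147 (Q = 7*21 = 147)
Q + E(0, -22) = 147 + (11 - 22) = 147 - 11 = 136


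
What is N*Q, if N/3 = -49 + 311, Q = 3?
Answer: 2358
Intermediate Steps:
N = 786 (N = 3*(-49 + 311) = 3*262 = 786)
N*Q = 786*3 = 2358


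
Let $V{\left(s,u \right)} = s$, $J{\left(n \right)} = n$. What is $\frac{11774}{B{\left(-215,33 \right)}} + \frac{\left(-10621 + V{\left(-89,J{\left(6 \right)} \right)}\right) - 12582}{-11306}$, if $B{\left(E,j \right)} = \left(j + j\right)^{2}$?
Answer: $\frac{58644199}{12312234} \approx 4.7631$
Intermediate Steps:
$B{\left(E,j \right)} = 4 j^{2}$ ($B{\left(E,j \right)} = \left(2 j\right)^{2} = 4 j^{2}$)
$\frac{11774}{B{\left(-215,33 \right)}} + \frac{\left(-10621 + V{\left(-89,J{\left(6 \right)} \right)}\right) - 12582}{-11306} = \frac{11774}{4 \cdot 33^{2}} + \frac{\left(-10621 - 89\right) - 12582}{-11306} = \frac{11774}{4 \cdot 1089} + \left(-10710 - 12582\right) \left(- \frac{1}{11306}\right) = \frac{11774}{4356} - - \frac{11646}{5653} = 11774 \cdot \frac{1}{4356} + \frac{11646}{5653} = \frac{5887}{2178} + \frac{11646}{5653} = \frac{58644199}{12312234}$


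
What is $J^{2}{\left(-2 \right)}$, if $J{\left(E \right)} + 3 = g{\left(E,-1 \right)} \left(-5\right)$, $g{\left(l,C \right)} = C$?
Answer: $4$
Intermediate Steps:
$J{\left(E \right)} = 2$ ($J{\left(E \right)} = -3 - -5 = -3 + 5 = 2$)
$J^{2}{\left(-2 \right)} = 2^{2} = 4$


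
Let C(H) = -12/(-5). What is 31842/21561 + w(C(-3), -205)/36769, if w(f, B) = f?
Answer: 1951417074/1321294015 ≈ 1.4769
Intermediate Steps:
C(H) = 12/5 (C(H) = -12*(-1/5) = 12/5)
31842/21561 + w(C(-3), -205)/36769 = 31842/21561 + (12/5)/36769 = 31842*(1/21561) + (12/5)*(1/36769) = 10614/7187 + 12/183845 = 1951417074/1321294015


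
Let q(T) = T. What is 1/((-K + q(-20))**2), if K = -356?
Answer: 1/112896 ≈ 8.8577e-6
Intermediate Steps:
1/((-K + q(-20))**2) = 1/((-1*(-356) - 20)**2) = 1/((356 - 20)**2) = 1/(336**2) = 1/112896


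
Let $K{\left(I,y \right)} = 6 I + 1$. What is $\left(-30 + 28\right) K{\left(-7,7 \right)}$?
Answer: $82$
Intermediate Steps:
$K{\left(I,y \right)} = 1 + 6 I$
$\left(-30 + 28\right) K{\left(-7,7 \right)} = \left(-30 + 28\right) \left(1 + 6 \left(-7\right)\right) = - 2 \left(1 - 42\right) = \left(-2\right) \left(-41\right) = 82$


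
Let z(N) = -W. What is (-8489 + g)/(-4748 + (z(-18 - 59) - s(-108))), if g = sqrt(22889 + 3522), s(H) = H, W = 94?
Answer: 8489/4734 - 49*sqrt(11)/4734 ≈ 1.7589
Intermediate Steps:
g = 49*sqrt(11) (g = sqrt(26411) = 49*sqrt(11) ≈ 162.51)
z(N) = -94 (z(N) = -1*94 = -94)
(-8489 + g)/(-4748 + (z(-18 - 59) - s(-108))) = (-8489 + 49*sqrt(11))/(-4748 + (-94 - 1*(-108))) = (-8489 + 49*sqrt(11))/(-4748 + (-94 + 108)) = (-8489 + 49*sqrt(11))/(-4748 + 14) = (-8489 + 49*sqrt(11))/(-4734) = (-8489 + 49*sqrt(11))*(-1/4734) = 8489/4734 - 49*sqrt(11)/4734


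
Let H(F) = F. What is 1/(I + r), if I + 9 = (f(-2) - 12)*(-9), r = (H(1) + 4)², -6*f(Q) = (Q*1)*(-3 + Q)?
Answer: 1/139 ≈ 0.0071942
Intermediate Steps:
f(Q) = -Q*(-3 + Q)/6 (f(Q) = -Q*1*(-3 + Q)/6 = -Q*(-3 + Q)/6)
r = 25 (r = (1 + 4)² = 5² = 25)
I = 114 (I = -9 + ((⅙)*(-2)*(3 - 1*(-2)) - 12)*(-9) = -9 + ((⅙)*(-2)*(3 + 2) - 12)*(-9) = -9 + ((⅙)*(-2)*5 - 12)*(-9) = -9 + (-5/3 - 12)*(-9) = -9 - 41/3*(-9) = -9 + 123 = 114)
1/(I + r) = 1/(114 + 25) = 1/139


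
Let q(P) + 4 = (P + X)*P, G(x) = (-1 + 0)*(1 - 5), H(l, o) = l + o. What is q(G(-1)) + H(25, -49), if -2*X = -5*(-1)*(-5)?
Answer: 38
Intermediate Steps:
X = 25/2 (X = -(-5*(-1))*(-5)/2 = -5*(-5)/2 = -1/2*(-25) = 25/2 ≈ 12.500)
G(x) = 4 (G(x) = -1*(-4) = 4)
q(P) = -4 + P*(25/2 + P) (q(P) = -4 + (P + 25/2)*P = -4 + (25/2 + P)*P = -4 + P*(25/2 + P))
q(G(-1)) + H(25, -49) = (-4 + 4**2 + (25/2)*4) + (25 - 49) = (-4 + 16 + 50) - 24 = 62 - 24 = 38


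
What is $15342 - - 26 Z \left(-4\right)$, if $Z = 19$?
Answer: $13366$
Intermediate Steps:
$15342 - - 26 Z \left(-4\right) = 15342 - \left(-26\right) 19 \left(-4\right) = 15342 - \left(-494\right) \left(-4\right) = 15342 - 1976 = 13366$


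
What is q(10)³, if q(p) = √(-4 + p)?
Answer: 6*√6 ≈ 14.697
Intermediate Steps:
q(10)³ = (√(-4 + 10))³ = (√6)³ = 6*√6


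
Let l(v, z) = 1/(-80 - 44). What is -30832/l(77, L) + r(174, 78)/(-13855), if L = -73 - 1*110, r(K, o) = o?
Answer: 52969992562/13855 ≈ 3.8232e+6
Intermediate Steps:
L = -183 (L = -73 - 110 = -183)
l(v, z) = -1/124 (l(v, z) = 1/(-124) = -1/124)
-30832/l(77, L) + r(174, 78)/(-13855) = -30832/(-1/124) + 78/(-13855) = -30832*(-124) + 78*(-1/13855) = 3823168 - 78/13855 = 52969992562/13855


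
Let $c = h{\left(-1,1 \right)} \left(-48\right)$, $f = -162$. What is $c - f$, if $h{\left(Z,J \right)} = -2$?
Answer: $258$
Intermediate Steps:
$c = 96$ ($c = \left(-2\right) \left(-48\right) = 96$)
$c - f = 96 - -162 = 96 + 162 = 258$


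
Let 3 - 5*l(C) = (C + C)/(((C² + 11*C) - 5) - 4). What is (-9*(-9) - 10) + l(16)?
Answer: 151402/2115 ≈ 71.585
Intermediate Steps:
l(C) = ⅗ - 2*C/(5*(-9 + C² + 11*C)) (l(C) = ⅗ - (C + C)/(5*(((C² + 11*C) - 5) - 4)) = ⅗ - 2*C/(5*((-5 + C² + 11*C) - 4)) = ⅗ - 2*C/(5*(-9 + C² + 11*C)))
(-9*(-9) - 10) + l(16) = (-9*(-9) - 10) + (-27 + 3*16² + 31*16)/(5*(-9 + 16² + 11*16)) = (81 - 10) + (-27 + 3*256 + 496)/(5*(-9 + 256 + 176)) = 71 + (⅕)*(-27 + 768 + 496)/423 = 71 + (⅕)*(1/423)*1237 = 71 + 1237/2115 = 151402/2115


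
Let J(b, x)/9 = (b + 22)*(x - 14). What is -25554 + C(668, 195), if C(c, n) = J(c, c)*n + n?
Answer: 791935941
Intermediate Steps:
J(b, x) = 9*(-14 + x)*(22 + b) (J(b, x) = 9*((b + 22)*(x - 14)) = 9*((22 + b)*(-14 + x)) = 9*((-14 + x)*(22 + b)) = 9*(-14 + x)*(22 + b))
C(c, n) = n + n*(-2772 + 9*c**2 + 72*c) (C(c, n) = (-2772 - 126*c + 198*c + 9*c*c)*n + n = (-2772 - 126*c + 198*c + 9*c**2)*n + n = (-2772 + 9*c**2 + 72*c)*n + n = n*(-2772 + 9*c**2 + 72*c) + n = n + n*(-2772 + 9*c**2 + 72*c))
-25554 + C(668, 195) = -25554 + 195*(-2771 + 9*668**2 + 72*668) = -25554 + 195*(-2771 + 9*446224 + 48096) = -25554 + 195*(-2771 + 4016016 + 48096) = -25554 + 195*4061341 = -25554 + 791961495 = 791935941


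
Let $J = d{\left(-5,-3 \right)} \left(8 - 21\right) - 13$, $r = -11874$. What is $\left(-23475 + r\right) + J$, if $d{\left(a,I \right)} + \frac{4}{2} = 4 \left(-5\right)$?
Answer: $-35076$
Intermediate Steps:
$d{\left(a,I \right)} = -22$ ($d{\left(a,I \right)} = -2 + 4 \left(-5\right) = -2 - 20 = -22$)
$J = 273$ ($J = - 22 \left(8 - 21\right) - 13 = \left(-22\right) \left(-13\right) - 13 = 286 - 13 = 273$)
$\left(-23475 + r\right) + J = \left(-23475 - 11874\right) + 273 = -35349 + 273 = -35076$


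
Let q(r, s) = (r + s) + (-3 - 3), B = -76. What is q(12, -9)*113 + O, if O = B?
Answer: -415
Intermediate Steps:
q(r, s) = -6 + r + s (q(r, s) = (r + s) - 6 = -6 + r + s)
O = -76
q(12, -9)*113 + O = (-6 + 12 - 9)*113 - 76 = -3*113 - 76 = -339 - 76 = -415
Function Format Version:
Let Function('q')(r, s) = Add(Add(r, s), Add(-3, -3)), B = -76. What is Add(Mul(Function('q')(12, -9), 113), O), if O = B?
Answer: -415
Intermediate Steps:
Function('q')(r, s) = Add(-6, r, s) (Function('q')(r, s) = Add(Add(r, s), -6) = Add(-6, r, s))
O = -76
Add(Mul(Function('q')(12, -9), 113), O) = Add(Mul(Add(-6, 12, -9), 113), -76) = Add(Mul(-3, 113), -76) = Add(-339, -76) = -415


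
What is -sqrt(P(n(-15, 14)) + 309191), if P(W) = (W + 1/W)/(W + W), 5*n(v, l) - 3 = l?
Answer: -1002*sqrt(89)/17 ≈ -556.05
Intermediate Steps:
n(v, l) = 3/5 + l/5
P(W) = (W + 1/W)/(2*W) (P(W) = (W + 1/W)/((2*W)) = (W + 1/W)*(1/(2*W)) = (W + 1/W)/(2*W))
-sqrt(P(n(-15, 14)) + 309191) = -sqrt((1 + (3/5 + (1/5)*14)**2)/(2*(3/5 + (1/5)*14)**2) + 309191) = -sqrt((1 + (3/5 + 14/5)**2)/(2*(3/5 + 14/5)**2) + 309191) = -sqrt((1 + (17/5)**2)/(2*(17/5)**2) + 309191) = -sqrt((1/2)*(25/289)*(1 + 289/25) + 309191) = -sqrt((1/2)*(25/289)*(314/25) + 309191) = -sqrt(157/289 + 309191) = -sqrt(89356356/289) = -1002*sqrt(89)/17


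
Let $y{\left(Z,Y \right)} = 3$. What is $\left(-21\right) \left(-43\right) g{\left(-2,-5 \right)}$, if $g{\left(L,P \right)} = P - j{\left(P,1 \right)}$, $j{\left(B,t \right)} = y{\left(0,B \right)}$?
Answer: $-7224$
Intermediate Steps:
$j{\left(B,t \right)} = 3$
$g{\left(L,P \right)} = -3 + P$ ($g{\left(L,P \right)} = P - 3 = -3 + P$)
$\left(-21\right) \left(-43\right) g{\left(-2,-5 \right)} = \left(-21\right) \left(-43\right) \left(-3 - 5\right) = 903 \left(-8\right) = -7224$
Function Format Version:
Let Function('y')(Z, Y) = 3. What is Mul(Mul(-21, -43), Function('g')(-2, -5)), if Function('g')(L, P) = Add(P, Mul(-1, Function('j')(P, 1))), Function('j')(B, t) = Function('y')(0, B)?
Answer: -7224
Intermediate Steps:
Function('j')(B, t) = 3
Function('g')(L, P) = Add(-3, P) (Function('g')(L, P) = Add(P, Mul(-1, 3)) = Add(P, -3) = Add(-3, P))
Mul(Mul(-21, -43), Function('g')(-2, -5)) = Mul(Mul(-21, -43), Add(-3, -5)) = Mul(903, -8) = -7224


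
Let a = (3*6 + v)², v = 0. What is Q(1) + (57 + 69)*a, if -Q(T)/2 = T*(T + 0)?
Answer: 40822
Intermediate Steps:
Q(T) = -2*T² (Q(T) = -2*T*(T + 0) = -2*T*T = -2*T²)
a = 324 (a = (3*6 + 0)² = (18 + 0)² = 18² = 324)
Q(1) + (57 + 69)*a = -2*1² + (57 + 69)*324 = -2*1 + 126*324 = -2 + 40824 = 40822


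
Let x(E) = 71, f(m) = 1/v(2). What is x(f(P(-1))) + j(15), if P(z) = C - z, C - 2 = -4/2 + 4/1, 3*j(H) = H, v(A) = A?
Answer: 76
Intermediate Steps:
j(H) = H/3
C = 4 (C = 2 + (-4/2 + 4/1) = 2 + (-4*½ + 4*1) = 2 + (-2 + 4) = 2 + 2 = 4)
P(z) = 4 - z
f(m) = ½ (f(m) = 1/2 = ½)
x(f(P(-1))) + j(15) = 71 + (⅓)*15 = 71 + 5 = 76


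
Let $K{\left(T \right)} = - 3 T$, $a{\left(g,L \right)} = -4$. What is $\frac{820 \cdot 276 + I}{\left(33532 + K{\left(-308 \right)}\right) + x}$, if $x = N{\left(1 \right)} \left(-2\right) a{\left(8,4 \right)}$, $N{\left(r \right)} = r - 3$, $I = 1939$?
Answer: $\frac{228259}{34440} \approx 6.6277$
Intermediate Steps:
$N{\left(r \right)} = -3 + r$ ($N{\left(r \right)} = r - 3 = -3 + r$)
$x = -16$ ($x = \left(-3 + 1\right) \left(-2\right) \left(-4\right) = \left(-2\right) \left(-2\right) \left(-4\right) = 4 \left(-4\right) = -16$)
$\frac{820 \cdot 276 + I}{\left(33532 + K{\left(-308 \right)}\right) + x} = \frac{820 \cdot 276 + 1939}{\left(33532 - -924\right) - 16} = \frac{226320 + 1939}{\left(33532 + 924\right) - 16} = \frac{228259}{34456 - 16} = \frac{228259}{34440}$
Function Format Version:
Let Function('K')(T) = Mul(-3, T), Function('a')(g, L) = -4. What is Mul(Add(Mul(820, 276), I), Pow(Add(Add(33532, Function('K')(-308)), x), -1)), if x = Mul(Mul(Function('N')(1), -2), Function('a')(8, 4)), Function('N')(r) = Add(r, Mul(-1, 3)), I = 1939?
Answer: Rational(228259, 34440) ≈ 6.6277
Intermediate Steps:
Function('N')(r) = Add(-3, r) (Function('N')(r) = Add(r, -3) = Add(-3, r))
x = -16 (x = Mul(Mul(Add(-3, 1), -2), -4) = Mul(Mul(-2, -2), -4) = Mul(4, -4) = -16)
Mul(Add(Mul(820, 276), I), Pow(Add(Add(33532, Function('K')(-308)), x), -1)) = Mul(Add(Mul(820, 276), 1939), Pow(Add(Add(33532, Mul(-3, -308)), -16), -1)) = Mul(Add(226320, 1939), Pow(Add(Add(33532, 924), -16), -1)) = Mul(228259, Pow(Add(34456, -16), -1)) = Mul(228259, Pow(34440, -1)) = Mul(228259, Rational(1, 34440)) = Rational(228259, 34440)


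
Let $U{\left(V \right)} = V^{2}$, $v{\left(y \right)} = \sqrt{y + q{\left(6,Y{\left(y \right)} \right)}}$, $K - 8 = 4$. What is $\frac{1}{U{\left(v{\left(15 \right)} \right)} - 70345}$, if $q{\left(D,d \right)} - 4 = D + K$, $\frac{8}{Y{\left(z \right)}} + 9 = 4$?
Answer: $- \frac{1}{70308} \approx -1.4223 \cdot 10^{-5}$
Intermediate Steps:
$K = 12$ ($K = 8 + 4 = 12$)
$Y{\left(z \right)} = - \frac{8}{5}$ ($Y{\left(z \right)} = \frac{8}{-9 + 4} = \frac{8}{-5} = 8 \left(- \frac{1}{5}\right) = - \frac{8}{5}$)
$q{\left(D,d \right)} = 16 + D$ ($q{\left(D,d \right)} = 4 + \left(D + 12\right) = 4 + \left(12 + D\right) = 16 + D$)
$v{\left(y \right)} = \sqrt{22 + y}$ ($v{\left(y \right)} = \sqrt{y + \left(16 + 6\right)} = \sqrt{y + 22} = \sqrt{22 + y}$)
$\frac{1}{U{\left(v{\left(15 \right)} \right)} - 70345} = \frac{1}{\left(\sqrt{22 + 15}\right)^{2} - 70345} = \frac{1}{\left(\sqrt{37}\right)^{2} - 70345} = \frac{1}{37 - 70345} = \frac{1}{-70308} = - \frac{1}{70308}$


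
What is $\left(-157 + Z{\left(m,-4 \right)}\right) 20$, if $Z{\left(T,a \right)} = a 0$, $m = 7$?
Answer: $-3140$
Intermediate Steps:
$Z{\left(T,a \right)} = 0$
$\left(-157 + Z{\left(m,-4 \right)}\right) 20 = \left(-157 + 0\right) 20 = \left(-157\right) 20 = -3140$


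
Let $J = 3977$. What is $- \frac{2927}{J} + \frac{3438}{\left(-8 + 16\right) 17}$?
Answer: $\frac{6637427}{270436} \approx 24.543$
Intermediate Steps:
$- \frac{2927}{J} + \frac{3438}{\left(-8 + 16\right) 17} = - \frac{2927}{3977} + \frac{3438}{\left(-8 + 16\right) 17} = \left(-2927\right) \frac{1}{3977} + \frac{3438}{8 \cdot 17} = - \frac{2927}{3977} + \frac{3438}{136} = - \frac{2927}{3977} + 3438 \cdot \frac{1}{136} = - \frac{2927}{3977} + \frac{1719}{68} = \frac{6637427}{270436}$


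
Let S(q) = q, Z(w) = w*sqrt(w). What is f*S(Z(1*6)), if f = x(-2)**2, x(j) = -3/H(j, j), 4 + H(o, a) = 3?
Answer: 54*sqrt(6) ≈ 132.27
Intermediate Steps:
H(o, a) = -1 (H(o, a) = -4 + 3 = -1)
Z(w) = w**(3/2)
x(j) = 3 (x(j) = -3/(-1) = -3*(-1) = 3)
f = 9 (f = 3**2 = 9)
f*S(Z(1*6)) = 9*(1*6)**(3/2) = 9*6**(3/2) = 9*(6*sqrt(6)) = 54*sqrt(6)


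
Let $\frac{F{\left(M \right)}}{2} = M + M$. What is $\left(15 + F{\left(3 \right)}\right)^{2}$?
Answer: $729$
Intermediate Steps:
$F{\left(M \right)} = 4 M$ ($F{\left(M \right)} = 2 \left(M + M\right) = 2 \cdot 2 M = 4 M$)
$\left(15 + F{\left(3 \right)}\right)^{2} = \left(15 + 4 \cdot 3\right)^{2} = \left(15 + 12\right)^{2} = 27^{2} = 729$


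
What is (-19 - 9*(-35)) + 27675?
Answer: 27971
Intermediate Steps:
(-19 - 9*(-35)) + 27675 = (-19 + 315) + 27675 = 296 + 27675 = 27971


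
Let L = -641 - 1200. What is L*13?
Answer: -23933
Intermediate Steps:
L = -1841
L*13 = -1841*13 = -23933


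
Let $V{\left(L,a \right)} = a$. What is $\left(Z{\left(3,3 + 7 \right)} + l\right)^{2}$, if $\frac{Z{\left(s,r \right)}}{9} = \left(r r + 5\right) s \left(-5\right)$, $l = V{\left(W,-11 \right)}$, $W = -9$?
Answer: $201242596$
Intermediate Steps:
$l = -11$
$Z{\left(s,r \right)} = - 45 s \left(5 + r^{2}\right)$ ($Z{\left(s,r \right)} = 9 \left(r r + 5\right) s \left(-5\right) = 9 \left(r^{2} + 5\right) s \left(-5\right) = 9 \left(5 + r^{2}\right) s \left(-5\right) = 9 s \left(5 + r^{2}\right) \left(-5\right) = 9 \left(- 5 s \left(5 + r^{2}\right)\right) = - 45 s \left(5 + r^{2}\right)$)
$\left(Z{\left(3,3 + 7 \right)} + l\right)^{2} = \left(\left(-45\right) 3 \left(5 + \left(3 + 7\right)^{2}\right) - 11\right)^{2} = \left(\left(-45\right) 3 \left(5 + 10^{2}\right) - 11\right)^{2} = \left(\left(-45\right) 3 \left(5 + 100\right) - 11\right)^{2} = \left(\left(-45\right) 3 \cdot 105 - 11\right)^{2} = \left(-14175 - 11\right)^{2} = \left(-14186\right)^{2} = 201242596$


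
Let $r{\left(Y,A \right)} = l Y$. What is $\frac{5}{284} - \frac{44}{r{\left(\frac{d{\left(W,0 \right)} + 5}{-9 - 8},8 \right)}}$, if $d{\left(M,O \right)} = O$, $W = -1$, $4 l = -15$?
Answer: $- \frac{849353}{21300} \approx -39.876$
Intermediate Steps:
$l = - \frac{15}{4}$ ($l = \frac{1}{4} \left(-15\right) = - \frac{15}{4} \approx -3.75$)
$r{\left(Y,A \right)} = - \frac{15 Y}{4}$
$\frac{5}{284} - \frac{44}{r{\left(\frac{d{\left(W,0 \right)} + 5}{-9 - 8},8 \right)}} = \frac{5}{284} - \frac{44}{\left(- \frac{15}{4}\right) \frac{0 + 5}{-9 - 8}} = 5 \cdot \frac{1}{284} - \frac{44}{\left(- \frac{15}{4}\right) \frac{5}{-17}} = \frac{5}{284} - \frac{44}{\left(- \frac{15}{4}\right) 5 \left(- \frac{1}{17}\right)} = \frac{5}{284} - \frac{44}{\left(- \frac{15}{4}\right) \left(- \frac{5}{17}\right)} = \frac{5}{284} - \frac{44}{\frac{75}{68}} = \frac{5}{284} - \frac{2992}{75} = - \frac{849353}{21300}$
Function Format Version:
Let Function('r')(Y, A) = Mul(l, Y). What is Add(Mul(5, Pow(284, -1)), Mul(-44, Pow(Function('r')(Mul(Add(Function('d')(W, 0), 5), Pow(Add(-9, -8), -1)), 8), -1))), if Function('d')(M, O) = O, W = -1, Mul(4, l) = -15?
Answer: Rational(-849353, 21300) ≈ -39.876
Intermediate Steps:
l = Rational(-15, 4) (l = Mul(Rational(1, 4), -15) = Rational(-15, 4) ≈ -3.7500)
Function('r')(Y, A) = Mul(Rational(-15, 4), Y)
Add(Mul(5, Pow(284, -1)), Mul(-44, Pow(Function('r')(Mul(Add(Function('d')(W, 0), 5), Pow(Add(-9, -8), -1)), 8), -1))) = Add(Mul(5, Pow(284, -1)), Mul(-44, Pow(Mul(Rational(-15, 4), Mul(Add(0, 5), Pow(Add(-9, -8), -1))), -1))) = Add(Mul(5, Rational(1, 284)), Mul(-44, Pow(Mul(Rational(-15, 4), Mul(5, Pow(-17, -1))), -1))) = Add(Rational(5, 284), Mul(-44, Pow(Mul(Rational(-15, 4), Mul(5, Rational(-1, 17))), -1))) = Add(Rational(5, 284), Mul(-44, Pow(Mul(Rational(-15, 4), Rational(-5, 17)), -1))) = Add(Rational(5, 284), Mul(-44, Pow(Rational(75, 68), -1))) = Add(Rational(5, 284), Mul(-44, Rational(68, 75))) = Add(Rational(5, 284), Rational(-2992, 75)) = Rational(-849353, 21300)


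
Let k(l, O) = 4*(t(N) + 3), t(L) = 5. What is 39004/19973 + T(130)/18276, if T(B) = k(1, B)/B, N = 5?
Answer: 11583682832/5931681405 ≈ 1.9529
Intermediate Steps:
k(l, O) = 32 (k(l, O) = 4*(5 + 3) = 4*8 = 32)
T(B) = 32/B
39004/19973 + T(130)/18276 = 39004/19973 + (32/130)/18276 = 39004*(1/19973) + (32*(1/130))*(1/18276) = 39004/19973 + (16/65)*(1/18276) = 39004/19973 + 4/296985 = 11583682832/5931681405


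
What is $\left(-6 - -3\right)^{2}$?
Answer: $9$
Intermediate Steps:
$\left(-6 - -3\right)^{2} = \left(-6 + 3\right)^{2} = \left(-3\right)^{2} = 9$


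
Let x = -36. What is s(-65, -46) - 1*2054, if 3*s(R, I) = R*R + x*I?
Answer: -281/3 ≈ -93.667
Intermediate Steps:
s(R, I) = -12*I + R²/3 (s(R, I) = (R*R - 36*I)/3 = (R² - 36*I)/3 = -12*I + R²/3)
s(-65, -46) - 1*2054 = (-12*(-46) + (⅓)*(-65)²) - 1*2054 = (552 + (⅓)*4225) - 2054 = (552 + 4225/3) - 2054 = 5881/3 - 2054 = -281/3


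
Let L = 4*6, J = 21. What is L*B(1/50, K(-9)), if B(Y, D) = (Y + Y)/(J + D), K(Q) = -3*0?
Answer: 8/175 ≈ 0.045714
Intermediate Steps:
K(Q) = 0
L = 24
B(Y, D) = 2*Y/(21 + D) (B(Y, D) = (Y + Y)/(21 + D) = (2*Y)/(21 + D) = 2*Y/(21 + D))
L*B(1/50, K(-9)) = 24*(2/(50*(21 + 0))) = 24*(2*(1/50)/21) = 24*(2*(1/50)*(1/21)) = 24*(1/525) = 8/175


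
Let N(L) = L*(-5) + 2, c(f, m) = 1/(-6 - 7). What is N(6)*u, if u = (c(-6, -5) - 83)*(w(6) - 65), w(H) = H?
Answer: -1784160/13 ≈ -1.3724e+5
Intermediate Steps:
c(f, m) = -1/13 (c(f, m) = 1/(-13) = -1/13)
N(L) = 2 - 5*L (N(L) = -5*L + 2 = 2 - 5*L)
u = 63720/13 (u = (-1/13 - 83)*(6 - 65) = -1080/13*(-59) = 63720/13 ≈ 4901.5)
N(6)*u = (2 - 5*6)*(63720/13) = (2 - 30)*(63720/13) = -28*63720/13 = -1784160/13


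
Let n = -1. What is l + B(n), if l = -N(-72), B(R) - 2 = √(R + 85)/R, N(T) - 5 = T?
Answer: 69 - 2*√21 ≈ 59.835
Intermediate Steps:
N(T) = 5 + T
B(R) = 2 + √(85 + R)/R (B(R) = 2 + √(R + 85)/R = 2 + √(85 + R)/R)
l = 67 (l = -(5 - 72) = -1*(-67) = 67)
l + B(n) = 67 + (2 + √(85 - 1)/(-1)) = 67 + (2 - √84) = 67 + (2 - 2*√21) = 69 - 2*√21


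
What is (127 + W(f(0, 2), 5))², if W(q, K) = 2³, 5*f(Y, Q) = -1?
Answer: 18225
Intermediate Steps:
f(Y, Q) = -⅕ (f(Y, Q) = (⅕)*(-1) = -⅕)
W(q, K) = 8
(127 + W(f(0, 2), 5))² = (127 + 8)² = 135² = 18225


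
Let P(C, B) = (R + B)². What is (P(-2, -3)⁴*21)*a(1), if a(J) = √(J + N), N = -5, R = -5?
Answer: 704643072*I ≈ 7.0464e+8*I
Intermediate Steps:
P(C, B) = (-5 + B)²
a(J) = √(-5 + J) (a(J) = √(J - 5) = √(-5 + J))
(P(-2, -3)⁴*21)*a(1) = (((-5 - 3)²)⁴*21)*√(-5 + 1) = (((-8)²)⁴*21)*√(-4) = (64⁴*21)*(2*I) = (16777216*21)*(2*I) = 352321536*(2*I) = 704643072*I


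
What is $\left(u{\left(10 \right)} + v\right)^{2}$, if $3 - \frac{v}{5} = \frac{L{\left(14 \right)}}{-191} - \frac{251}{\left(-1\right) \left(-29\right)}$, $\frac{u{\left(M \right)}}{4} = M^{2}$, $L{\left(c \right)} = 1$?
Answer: $\frac{6444159946225}{30680521} \approx 2.1004 \cdot 10^{5}$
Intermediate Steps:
$u{\left(M \right)} = 4 M^{2}$
$v = \frac{322935}{5539}$ ($v = 15 - 5 \left(1 \frac{1}{-191} - \frac{251}{\left(-1\right) \left(-29\right)}\right) = 15 - 5 \left(1 \left(- \frac{1}{191}\right) - \frac{251}{29}\right) = 15 - 5 \left(- \frac{1}{191} - \frac{251}{29}\right) = 15 - - \frac{239850}{5539} = 15 + \frac{239850}{5539} = \frac{322935}{5539} \approx 58.302$)
$\left(u{\left(10 \right)} + v\right)^{2} = \left(4 \cdot 10^{2} + \frac{322935}{5539}\right)^{2} = \left(4 \cdot 100 + \frac{322935}{5539}\right)^{2} = \left(400 + \frac{322935}{5539}\right)^{2} = \left(\frac{2538535}{5539}\right)^{2} = \frac{6444159946225}{30680521}$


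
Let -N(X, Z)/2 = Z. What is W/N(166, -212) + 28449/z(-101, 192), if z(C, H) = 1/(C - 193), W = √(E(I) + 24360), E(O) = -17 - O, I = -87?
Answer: -8364006 + √24430/424 ≈ -8.3640e+6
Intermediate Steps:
N(X, Z) = -2*Z
W = √24430 (W = √((-17 - 1*(-87)) + 24360) = √((-17 + 87) + 24360) = √(70 + 24360) = √24430 ≈ 156.30)
z(C, H) = 1/(-193 + C)
W/N(166, -212) + 28449/z(-101, 192) = √24430/((-2*(-212))) + 28449/(1/(-193 - 101)) = √24430/424 + 28449/(1/(-294)) = √24430*(1/424) + 28449/(-1/294) = √24430/424 + 28449*(-294) = √24430/424 - 8364006 = -8364006 + √24430/424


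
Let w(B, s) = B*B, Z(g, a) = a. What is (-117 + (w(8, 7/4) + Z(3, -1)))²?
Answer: 2916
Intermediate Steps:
w(B, s) = B²
(-117 + (w(8, 7/4) + Z(3, -1)))² = (-117 + (8² - 1))² = (-117 + (64 - 1))² = (-117 + 63)² = (-54)² = 2916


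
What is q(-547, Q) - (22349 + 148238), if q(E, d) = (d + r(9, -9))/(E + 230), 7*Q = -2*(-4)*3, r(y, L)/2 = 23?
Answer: -378532899/2219 ≈ -1.7059e+5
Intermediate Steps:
r(y, L) = 46 (r(y, L) = 2*23 = 46)
Q = 24/7 (Q = (-2*(-4)*3)/7 = (8*3)/7 = (1/7)*24 = 24/7 ≈ 3.4286)
q(E, d) = (46 + d)/(230 + E) (q(E, d) = (d + 46)/(E + 230) = (46 + d)/(230 + E))
q(-547, Q) - (22349 + 148238) = (46 + 24/7)/(230 - 547) - (22349 + 148238) = (346/7)/(-317) - 1*170587 = -1/317*346/7 - 170587 = -346/2219 - 170587 = -378532899/2219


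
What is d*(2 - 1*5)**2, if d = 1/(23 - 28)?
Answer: -9/5 ≈ -1.8000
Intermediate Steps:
d = -1/5 (d = 1/(-5) = -1/5 ≈ -0.20000)
d*(2 - 1*5)**2 = -(2 - 1*5)**2/5 = -(2 - 5)**2/5 = -1/5*(-3)**2 = -1/5*9 = -9/5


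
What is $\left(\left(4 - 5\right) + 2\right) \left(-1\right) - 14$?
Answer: $-15$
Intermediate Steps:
$\left(\left(4 - 5\right) + 2\right) \left(-1\right) - 14 = \left(-1 + 2\right) \left(-1\right) - 14 = 1 \left(-1\right) - 14 = -1 - 14 = -15$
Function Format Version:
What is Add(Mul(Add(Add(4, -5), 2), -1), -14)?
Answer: -15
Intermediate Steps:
Add(Mul(Add(Add(4, -5), 2), -1), -14) = Add(Mul(Add(-1, 2), -1), -14) = Add(Mul(1, -1), -14) = Add(-1, -14) = -15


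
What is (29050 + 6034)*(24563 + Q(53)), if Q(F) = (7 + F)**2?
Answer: 988070692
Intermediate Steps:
(29050 + 6034)*(24563 + Q(53)) = (29050 + 6034)*(24563 + (7 + 53)**2) = 35084*(24563 + 60**2) = 35084*(24563 + 3600) = 35084*28163 = 988070692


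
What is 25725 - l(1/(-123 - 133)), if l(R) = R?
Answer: 6585601/256 ≈ 25725.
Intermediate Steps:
25725 - l(1/(-123 - 133)) = 25725 - 1/(-123 - 133) = 25725 - 1/(-256) = 25725 - 1*(-1/256) = 25725 + 1/256 = 6585601/256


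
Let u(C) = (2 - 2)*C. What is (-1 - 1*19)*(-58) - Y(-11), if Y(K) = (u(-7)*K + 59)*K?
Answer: 1809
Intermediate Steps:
u(C) = 0 (u(C) = 0*C = 0)
Y(K) = 59*K (Y(K) = (0*K + 59)*K = (0 + 59)*K = 59*K)
(-1 - 1*19)*(-58) - Y(-11) = (-1 - 1*19)*(-58) - 59*(-11) = (-1 - 19)*(-58) - 1*(-649) = -20*(-58) + 649 = 1160 + 649 = 1809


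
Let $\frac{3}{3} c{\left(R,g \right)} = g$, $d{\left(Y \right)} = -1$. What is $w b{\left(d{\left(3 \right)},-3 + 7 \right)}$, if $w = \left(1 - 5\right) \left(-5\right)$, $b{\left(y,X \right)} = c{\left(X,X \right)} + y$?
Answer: $60$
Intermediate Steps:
$c{\left(R,g \right)} = g$
$b{\left(y,X \right)} = X + y$
$w = 20$ ($w = \left(-4\right) \left(-5\right) = 20$)
$w b{\left(d{\left(3 \right)},-3 + 7 \right)} = 20 \left(\left(-3 + 7\right) - 1\right) = 20 \left(4 - 1\right) = 20 \cdot 3 = 60$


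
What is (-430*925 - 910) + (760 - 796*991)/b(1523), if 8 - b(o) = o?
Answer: -201060608/505 ≈ -3.9814e+5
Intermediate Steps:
b(o) = 8 - o
(-430*925 - 910) + (760 - 796*991)/b(1523) = (-430*925 - 910) + (760 - 796*991)/(8 - 1*1523) = (-397750 - 910) + (760 - 788836)/(8 - 1523) = -398660 - 788076/(-1515) = -398660 - 788076*(-1/1515) = -398660 + 262692/505 = -201060608/505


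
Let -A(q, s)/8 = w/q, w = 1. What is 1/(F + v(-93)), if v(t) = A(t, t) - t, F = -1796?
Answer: -93/158371 ≈ -0.00058723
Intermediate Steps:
A(q, s) = -8/q
v(t) = -t - 8/t (v(t) = -8/t - t = -t - 8/t)
1/(F + v(-93)) = 1/(-1796 + (-1*(-93) - 8/(-93))) = 1/(-1796 + (93 - 8*(-1/93))) = 1/(-1796 + (93 + 8/93)) = 1/(-1796 + 8657/93) = 1/(-158371/93) = -93/158371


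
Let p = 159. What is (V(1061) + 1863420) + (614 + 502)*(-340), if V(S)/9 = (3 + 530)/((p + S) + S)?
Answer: 3384963177/2281 ≈ 1.4840e+6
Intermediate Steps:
V(S) = 4797/(159 + 2*S) (V(S) = 9*((3 + 530)/((159 + S) + S)) = 9*(533/(159 + 2*S)) = 4797/(159 + 2*S))
(V(1061) + 1863420) + (614 + 502)*(-340) = (4797/(159 + 2*1061) + 1863420) + (614 + 502)*(-340) = (4797/(159 + 2122) + 1863420) + 1116*(-340) = (4797/2281 + 1863420) - 379440 = 4250465817/2281 - 379440 = 3384963177/2281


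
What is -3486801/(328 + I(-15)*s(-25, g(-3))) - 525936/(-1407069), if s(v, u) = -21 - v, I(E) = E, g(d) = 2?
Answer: -1635342881807/125698164 ≈ -13010.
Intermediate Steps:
-3486801/(328 + I(-15)*s(-25, g(-3))) - 525936/(-1407069) = -3486801/(328 - 15*(-21 - 1*(-25))) - 525936/(-1407069) = -3486801/(328 - 15*(-21 + 25)) - 525936*(-1/1407069) = -3486801/(328 - 15*4) + 175312/469023 = -3486801/(328 - 60) + 175312/469023 = -3486801/268 + 175312/469023 = -1635342881807/125698164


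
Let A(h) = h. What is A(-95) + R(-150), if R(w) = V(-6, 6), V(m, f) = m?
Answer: -101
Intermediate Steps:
R(w) = -6
A(-95) + R(-150) = -95 - 6 = -101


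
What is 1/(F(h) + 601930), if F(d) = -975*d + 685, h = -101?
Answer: 1/701090 ≈ 1.4263e-6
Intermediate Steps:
F(d) = 685 - 975*d
1/(F(h) + 601930) = 1/((685 - 975*(-101)) + 601930) = 1/((685 + 98475) + 601930) = 1/(99160 + 601930) = 1/701090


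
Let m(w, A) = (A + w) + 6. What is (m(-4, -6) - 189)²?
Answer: 37249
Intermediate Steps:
m(w, A) = 6 + A + w
(m(-4, -6) - 189)² = ((6 - 6 - 4) - 189)² = (-4 - 189)² = (-193)² = 37249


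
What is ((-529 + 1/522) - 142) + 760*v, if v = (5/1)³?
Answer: 49239739/522 ≈ 94329.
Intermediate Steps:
v = 125 (v = (5*1)³ = 5³ = 125)
((-529 + 1/522) - 142) + 760*v = ((-529 + 1/522) - 142) + 760*125 = ((-529 + 1/522) - 142) + 95000 = (-276137/522 - 142) + 95000 = -350261/522 + 95000 = 49239739/522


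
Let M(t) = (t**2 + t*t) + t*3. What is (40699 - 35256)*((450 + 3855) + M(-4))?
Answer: 23540975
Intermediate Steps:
M(t) = 2*t**2 + 3*t (M(t) = (t**2 + t**2) + 3*t = 2*t**2 + 3*t)
(40699 - 35256)*((450 + 3855) + M(-4)) = (40699 - 35256)*((450 + 3855) - 4*(3 + 2*(-4))) = 5443*(4305 - 4*(3 - 8)) = 5443*(4305 - 4*(-5)) = 5443*(4305 + 20) = 5443*4325 = 23540975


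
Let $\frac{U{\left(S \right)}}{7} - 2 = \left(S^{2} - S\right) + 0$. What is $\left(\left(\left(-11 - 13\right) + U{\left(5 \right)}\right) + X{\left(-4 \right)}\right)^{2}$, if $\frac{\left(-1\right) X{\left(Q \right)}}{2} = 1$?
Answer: $16384$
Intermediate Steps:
$U{\left(S \right)} = 14 - 7 S + 7 S^{2}$ ($U{\left(S \right)} = 14 + 7 \left(\left(S^{2} - S\right) + 0\right) = 14 + 7 \left(S^{2} - S\right) = 14 + \left(- 7 S + 7 S^{2}\right) = 14 - 7 S + 7 S^{2}$)
$X{\left(Q \right)} = -2$ ($X{\left(Q \right)} = \left(-2\right) 1 = -2$)
$\left(\left(\left(-11 - 13\right) + U{\left(5 \right)}\right) + X{\left(-4 \right)}\right)^{2} = \left(\left(\left(-11 - 13\right) + \left(14 - 35 + 7 \cdot 5^{2}\right)\right) - 2\right)^{2} = \left(\left(-24 + \left(14 - 35 + 7 \cdot 25\right)\right) - 2\right)^{2} = \left(\left(-24 + \left(14 - 35 + 175\right)\right) - 2\right)^{2} = \left(\left(-24 + 154\right) - 2\right)^{2} = \left(130 - 2\right)^{2} = 128^{2} = 16384$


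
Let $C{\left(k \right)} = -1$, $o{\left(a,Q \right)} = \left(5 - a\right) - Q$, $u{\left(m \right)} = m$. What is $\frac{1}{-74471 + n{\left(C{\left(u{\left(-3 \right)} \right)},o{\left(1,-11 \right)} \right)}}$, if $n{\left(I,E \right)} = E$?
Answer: $- \frac{1}{74456} \approx -1.3431 \cdot 10^{-5}$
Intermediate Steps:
$o{\left(a,Q \right)} = 5 - Q - a$
$\frac{1}{-74471 + n{\left(C{\left(u{\left(-3 \right)} \right)},o{\left(1,-11 \right)} \right)}} = \frac{1}{-74471 - -15} = \frac{1}{-74471 + \left(5 + 11 - 1\right)} = \frac{1}{-74471 + 15} = \frac{1}{-74456} = - \frac{1}{74456}$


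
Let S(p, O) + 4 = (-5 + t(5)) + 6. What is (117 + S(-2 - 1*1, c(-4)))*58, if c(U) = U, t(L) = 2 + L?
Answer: 7018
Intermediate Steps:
S(p, O) = 4 (S(p, O) = -4 + ((-5 + (2 + 5)) + 6) = -4 + ((-5 + 7) + 6) = -4 + (2 + 6) = -4 + 8 = 4)
(117 + S(-2 - 1*1, c(-4)))*58 = (117 + 4)*58 = 121*58 = 7018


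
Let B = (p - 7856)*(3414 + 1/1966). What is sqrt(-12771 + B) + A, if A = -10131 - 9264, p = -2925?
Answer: -19395 + I*sqrt(142311605800826)/1966 ≈ -19395.0 + 6067.9*I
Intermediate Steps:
A = -19395
B = -72361263425/1966 (B = (-2925 - 7856)*(3414 + 1/1966) = -10781*(3414 + 1/1966) = -10781*6711925/1966 = -72361263425/1966 ≈ -3.6806e+7)
sqrt(-12771 + B) + A = sqrt(-12771 - 72361263425/1966) - 19395 = sqrt(-72386371211/1966) - 19395 = I*sqrt(142311605800826)/1966 - 19395 = -19395 + I*sqrt(142311605800826)/1966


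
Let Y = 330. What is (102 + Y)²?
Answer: 186624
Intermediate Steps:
(102 + Y)² = (102 + 330)² = 432² = 186624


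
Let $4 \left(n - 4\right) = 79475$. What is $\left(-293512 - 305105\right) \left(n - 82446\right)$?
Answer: $\frac{149829644781}{4} \approx 3.7457 \cdot 10^{10}$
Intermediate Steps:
$n = \frac{79491}{4}$ ($n = 4 + \frac{1}{4} \cdot 79475 = 4 + \frac{79475}{4} = \frac{79491}{4} \approx 19873.0$)
$\left(-293512 - 305105\right) \left(n - 82446\right) = \left(-293512 - 305105\right) \left(\frac{79491}{4} - 82446\right) = \left(-598617\right) \left(- \frac{250293}{4}\right) = \frac{149829644781}{4}$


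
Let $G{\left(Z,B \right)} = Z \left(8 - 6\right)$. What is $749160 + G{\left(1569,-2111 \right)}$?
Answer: $752298$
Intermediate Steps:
$G{\left(Z,B \right)} = 2 Z$ ($G{\left(Z,B \right)} = Z 2 = 2 Z$)
$749160 + G{\left(1569,-2111 \right)} = 749160 + 2 \cdot 1569 = 749160 + 3138 = 752298$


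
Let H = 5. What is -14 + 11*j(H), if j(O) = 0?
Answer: -14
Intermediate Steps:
-14 + 11*j(H) = -14 + 11*0 = -14 + 0 = -14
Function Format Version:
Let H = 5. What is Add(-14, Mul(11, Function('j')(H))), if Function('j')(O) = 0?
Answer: -14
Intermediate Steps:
Add(-14, Mul(11, Function('j')(H))) = Add(-14, Mul(11, 0)) = Add(-14, 0) = -14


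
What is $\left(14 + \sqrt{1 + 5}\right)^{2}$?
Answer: $\left(14 + \sqrt{6}\right)^{2} \approx 270.59$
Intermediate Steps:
$\left(14 + \sqrt{1 + 5}\right)^{2} = \left(14 + \sqrt{6}\right)^{2}$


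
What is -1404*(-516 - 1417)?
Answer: 2713932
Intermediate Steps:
-1404*(-516 - 1417) = -1404*(-1933) = 2713932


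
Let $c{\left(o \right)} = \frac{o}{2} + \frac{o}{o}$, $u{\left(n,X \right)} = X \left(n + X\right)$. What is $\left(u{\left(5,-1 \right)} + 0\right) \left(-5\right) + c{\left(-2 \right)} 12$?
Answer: $20$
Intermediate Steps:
$u{\left(n,X \right)} = X \left(X + n\right)$
$c{\left(o \right)} = 1 + \frac{o}{2}$ ($c{\left(o \right)} = o \frac{1}{2} + 1 = \frac{o}{2} + 1 = 1 + \frac{o}{2}$)
$\left(u{\left(5,-1 \right)} + 0\right) \left(-5\right) + c{\left(-2 \right)} 12 = \left(- (-1 + 5) + 0\right) \left(-5\right) + \left(1 + \frac{1}{2} \left(-2\right)\right) 12 = \left(\left(-1\right) 4 + 0\right) \left(-5\right) + \left(1 - 1\right) 12 = \left(-4 + 0\right) \left(-5\right) + 0 \cdot 12 = \left(-4\right) \left(-5\right) + 0 = 20 + 0 = 20$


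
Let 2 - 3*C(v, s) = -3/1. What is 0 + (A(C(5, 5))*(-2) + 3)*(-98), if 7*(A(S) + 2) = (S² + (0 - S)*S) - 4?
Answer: -798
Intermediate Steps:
C(v, s) = 5/3 (C(v, s) = ⅔ - (-1)/1 = ⅔ - (-1) = ⅔ - ⅓*(-3) = ⅔ + 1 = 5/3)
A(S) = -18/7 (A(S) = -2 + ((S² + (0 - S)*S) - 4)/7 = -2 + ((S² + (-S)*S) - 4)/7 = -2 + ((S² - S²) - 4)/7 = -2 + (0 - 4)/7 = -2 + (⅐)*(-4) = -2 - 4/7 = -18/7)
0 + (A(C(5, 5))*(-2) + 3)*(-98) = 0 + (-18/7*(-2) + 3)*(-98) = 0 + (36/7 + 3)*(-98) = 0 + (57/7)*(-98) = 0 - 798 = -798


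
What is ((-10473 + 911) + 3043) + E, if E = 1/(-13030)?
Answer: -84942571/13030 ≈ -6519.0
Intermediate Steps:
E = -1/13030 ≈ -7.6746e-5
((-10473 + 911) + 3043) + E = ((-10473 + 911) + 3043) - 1/13030 = (-9562 + 3043) - 1/13030 = -6519 - 1/13030 = -84942571/13030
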